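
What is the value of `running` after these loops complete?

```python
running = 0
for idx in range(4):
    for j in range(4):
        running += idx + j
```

Sum of all idx+j for idx,j in 4x4
`running` takes the values: 0 → 1 → 3 → 6 → 7 → 9 → 12 → 16 → 18 → 21 → 25 → 30 → 33 → 37 → 42 → 48

Answer: 48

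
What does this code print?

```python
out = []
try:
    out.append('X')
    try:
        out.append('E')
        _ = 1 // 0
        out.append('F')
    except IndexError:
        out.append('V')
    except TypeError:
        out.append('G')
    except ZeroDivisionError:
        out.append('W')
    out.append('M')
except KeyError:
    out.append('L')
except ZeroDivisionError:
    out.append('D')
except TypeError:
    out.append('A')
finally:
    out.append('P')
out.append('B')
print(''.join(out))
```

Execution trace: 'X' (try body) → 'E' (inner try body) → 'W' (inner except ZeroDivisionError) → 'M' (try body, no exception) → 'P' (finally) → 'B' (after the try/except). Output: XEWMPB

Answer: XEWMPB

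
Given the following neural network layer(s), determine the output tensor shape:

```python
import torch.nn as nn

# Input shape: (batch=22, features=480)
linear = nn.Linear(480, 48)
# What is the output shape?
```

Input: (22, 480) -> Output: (22, 48)

Answer: (22, 48)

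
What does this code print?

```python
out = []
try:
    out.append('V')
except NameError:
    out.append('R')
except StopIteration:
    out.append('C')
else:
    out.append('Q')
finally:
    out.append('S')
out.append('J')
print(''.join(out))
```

Execution trace: 'V' (try body, no exception) → 'Q' (else) → 'S' (finally) → 'J' (after the try/except). Output: VQSJ

Answer: VQSJ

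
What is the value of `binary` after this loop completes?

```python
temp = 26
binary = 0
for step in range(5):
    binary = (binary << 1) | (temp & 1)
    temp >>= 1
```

Reverse lowest 5 bits of 26
`binary` takes the values: 0 → 1 → 2 → 5 → 11

Answer: 11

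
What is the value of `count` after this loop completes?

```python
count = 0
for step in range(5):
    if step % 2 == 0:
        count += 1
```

Count numbers divisible by 2 in range(5)
`count` takes the values: 0 → 1 → 2 → 3

Answer: 3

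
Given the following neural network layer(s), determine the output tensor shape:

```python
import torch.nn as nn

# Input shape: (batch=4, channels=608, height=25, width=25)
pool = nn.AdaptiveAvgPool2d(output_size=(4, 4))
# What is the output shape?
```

Input: (4, 608, 25, 25) -> Output: (4, 608, 4, 4)

Answer: (4, 608, 4, 4)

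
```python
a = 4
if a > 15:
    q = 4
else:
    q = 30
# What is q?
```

Trace:
`a = 4` → a = 4
`if a > 15: ...` → a > 15 is False, take else branch → q = 30
So q = 30

Answer: 30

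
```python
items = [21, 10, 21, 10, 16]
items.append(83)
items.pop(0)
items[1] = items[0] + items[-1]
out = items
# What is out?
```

Trace:
`items = [21, 10, 21, 10, 16]` → items = [21, 10, 21, 10, 16]
`items.append(83)` → items = [21, 10, 21, 10, 16, 83]
`items.pop(0)` → items = [10, 21, 10, 16, 83]
`items[1] = items[0] + items[-1]` → items = [10, 93, 10, 16, 83]
`out = items` → out = [10, 93, 10, 16, 83]
So out = [10, 93, 10, 16, 83]

Answer: [10, 93, 10, 16, 83]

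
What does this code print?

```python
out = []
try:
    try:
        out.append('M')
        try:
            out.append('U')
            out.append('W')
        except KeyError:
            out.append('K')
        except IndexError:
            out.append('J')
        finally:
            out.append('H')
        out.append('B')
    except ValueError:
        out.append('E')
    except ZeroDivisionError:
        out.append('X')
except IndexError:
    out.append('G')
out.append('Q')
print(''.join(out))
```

Execution trace: 'M' (try body) → 'U' (inner try body) → 'W' (inner try body, no exception) → 'H' (inner finally) → 'B' (try body, no exception) → 'Q' (after the try/except). Output: MUWHBQ

Answer: MUWHBQ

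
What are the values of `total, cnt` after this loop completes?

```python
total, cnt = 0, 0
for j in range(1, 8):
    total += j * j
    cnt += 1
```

Sum of squares and count
`total, cnt` takes the values: (0, 0) → (1, 0) → (1, 1) → (5, 1) → (5, 2) → (14, 2) → (14, 3) → (30, 3) → (30, 4) → (55, 4) → (55, 5) → (91, 5) → (91, 6) → (140, 6) → (140, 7)

Answer: 140, 7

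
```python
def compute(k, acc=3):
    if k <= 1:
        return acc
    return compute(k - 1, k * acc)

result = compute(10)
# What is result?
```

Accumulator trace (n, acc): (10, 3) -> (9, 30) -> (8, 270) -> (7, 2160) -> (6, 15120) -> (5, 90720) -> (4, 453600) -> (3, 1814400) -> (2, 5443200) -> (1, 10886400) -> return 10886400

Answer: 10886400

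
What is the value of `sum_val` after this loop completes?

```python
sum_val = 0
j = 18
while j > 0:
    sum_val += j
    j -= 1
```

Sum 18 down to 1
`sum_val` takes the values: 0 → 18 → 35 → 51 → 66 → 80 → 93 → 105 → 116 → 126 → 135 → 143 → 150 → 156 → 161 → 165 → 168 → 170 → 171

Answer: 171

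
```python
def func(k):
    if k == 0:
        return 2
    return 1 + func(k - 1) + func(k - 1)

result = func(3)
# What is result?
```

func(k) = 1 + 2·func(k-1), func(0)=2. Closed form: (2+1)·2^3 - 1 = 23.

Answer: 23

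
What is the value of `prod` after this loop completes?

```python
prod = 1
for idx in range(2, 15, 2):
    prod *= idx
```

Product of even numbers 2 to 14
`prod` takes the values: 1 → 2 → 8 → 48 → 384 → 3840 → 46080 → 645120

Answer: 645120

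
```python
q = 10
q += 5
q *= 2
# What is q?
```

Trace:
`q = 10` → q = 10
`q += 5` → q = 15
`q *= 2` → q = 30
So q = 30

Answer: 30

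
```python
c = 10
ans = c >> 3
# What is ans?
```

Trace:
`c = 10` → c = 10
`ans = c >> 3` → ans = 1
So ans = 1

Answer: 1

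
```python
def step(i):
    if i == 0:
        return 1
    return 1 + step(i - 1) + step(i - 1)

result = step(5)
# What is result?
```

step(i) = 1 + 2·step(i-1), step(0)=1. Closed form: (1+1)·2^5 - 1 = 63.

Answer: 63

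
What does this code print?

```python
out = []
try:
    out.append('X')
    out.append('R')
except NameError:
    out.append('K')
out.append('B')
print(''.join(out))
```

Execution trace: 'X' (try body) → 'R' (try body, no exception) → 'B' (after the try/except). Output: XRB

Answer: XRB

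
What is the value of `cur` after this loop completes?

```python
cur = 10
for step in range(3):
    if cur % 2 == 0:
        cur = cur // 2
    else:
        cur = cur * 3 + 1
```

Collatz-style transformation from 10
`cur` takes the values: 10 → 5 → 16 → 8

Answer: 8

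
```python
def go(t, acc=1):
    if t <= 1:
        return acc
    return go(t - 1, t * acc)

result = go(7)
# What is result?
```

Accumulator trace (n, acc): (7, 1) -> (6, 7) -> (5, 42) -> (4, 210) -> (3, 840) -> (2, 2520) -> (1, 5040) -> return 5040

Answer: 5040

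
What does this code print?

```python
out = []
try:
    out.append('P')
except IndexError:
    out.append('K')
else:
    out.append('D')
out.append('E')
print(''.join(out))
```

Execution trace: 'P' (try body, no exception) → 'D' (else) → 'E' (after the try/except). Output: PDE

Answer: PDE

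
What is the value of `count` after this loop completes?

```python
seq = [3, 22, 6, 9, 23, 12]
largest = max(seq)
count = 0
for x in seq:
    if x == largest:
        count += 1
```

Count of max value 23 in [3, 22, 6, 9, 23, 12]
`count` takes the values: 0 → 1

Answer: 1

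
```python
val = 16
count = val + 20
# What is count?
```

Trace:
`val = 16` → val = 16
`count = val + 20` → count = 36
So count = 36

Answer: 36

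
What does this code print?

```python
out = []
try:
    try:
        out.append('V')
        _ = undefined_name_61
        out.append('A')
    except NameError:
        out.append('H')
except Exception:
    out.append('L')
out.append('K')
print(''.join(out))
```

Execution trace: 'V' (inner try body) → 'H' (inner except NameError) → 'K' (after the try/except). Output: VHK

Answer: VHK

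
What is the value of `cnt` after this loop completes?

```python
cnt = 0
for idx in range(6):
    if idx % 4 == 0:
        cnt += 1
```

Count numbers divisible by 4 in range(6)
`cnt` takes the values: 0 → 1 → 2

Answer: 2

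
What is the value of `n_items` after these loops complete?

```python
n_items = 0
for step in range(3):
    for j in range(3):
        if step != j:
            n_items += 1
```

3² - 3 (exclude diagonal)
`n_items` takes the values: 0 → 1 → 2 → 3 → 4 → 5 → 6

Answer: 6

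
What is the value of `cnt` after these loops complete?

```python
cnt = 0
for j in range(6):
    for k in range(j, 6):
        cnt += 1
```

Upper triangle: 6 + 5 + ... + 1
`cnt` takes the values: 0 → 1 → 2 → 3 → 4 → 5 → 6 → 7 → 8 → 9 → 10 → 11 → 12 → 13 → 14 → 15 → 16 → 17 → 18 → 19 → 20 → 21

Answer: 21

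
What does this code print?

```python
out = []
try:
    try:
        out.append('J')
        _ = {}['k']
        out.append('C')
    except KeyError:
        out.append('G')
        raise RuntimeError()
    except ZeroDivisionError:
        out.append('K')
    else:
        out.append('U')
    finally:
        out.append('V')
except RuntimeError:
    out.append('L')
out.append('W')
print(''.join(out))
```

Execution trace: 'J' (inner try body) → 'G' (inner except KeyError) → 'V' (inner finally) → 'L' (outer except RuntimeError) → 'W' (after the try/except). Output: JGVLW

Answer: JGVLW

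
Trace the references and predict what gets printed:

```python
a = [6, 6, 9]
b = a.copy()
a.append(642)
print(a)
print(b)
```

Key concept: list.copy() creates independent copy.
Step by step:
`a = [6, 6, 9]` → a = [6, 6, 9]
`b = a.copy()` → b = [6, 6, 9]
`a.append(642)` → a = [6, 6, 9, 642]
`print(a)` → prints [6, 6, 9, 642]
`print(b)` → prints [6, 6, 9]

Answer:
[6, 6, 9, 642]
[6, 6, 9]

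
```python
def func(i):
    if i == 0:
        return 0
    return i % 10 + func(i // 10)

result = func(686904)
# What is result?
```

Sum of digits of 686904: 4 + 0 + 9 + 6 + 8 + 6 = 33

Answer: 33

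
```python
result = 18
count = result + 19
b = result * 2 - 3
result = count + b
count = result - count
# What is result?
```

Trace:
`result = 18` → result = 18
`count = result + 19` → count = 37
`b = result * 2 - 3` → b = 33
`result = count + b` → result = 70
`count = result - count` → count = 33
So result = 70

Answer: 70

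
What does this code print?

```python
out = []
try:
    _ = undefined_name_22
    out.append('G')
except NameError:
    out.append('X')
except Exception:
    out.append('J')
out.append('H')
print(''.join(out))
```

Execution trace: 'X' (except NameError) → 'H' (after the try/except). Output: XH

Answer: XH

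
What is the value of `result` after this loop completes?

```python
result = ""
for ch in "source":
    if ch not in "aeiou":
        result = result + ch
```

Remove vowels from 'source'
`result` takes the values: "" → "s" → "sr" → "src"

Answer: "src"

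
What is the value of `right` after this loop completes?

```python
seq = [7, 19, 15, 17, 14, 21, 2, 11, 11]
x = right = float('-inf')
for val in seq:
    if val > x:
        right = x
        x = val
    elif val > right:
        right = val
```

Second largest (with repeats) in [7, 19, 15, 17, 14, 21, 2, 11, 11]
`right` takes the values: -inf → 7 → 15 → 17 → 19

Answer: 19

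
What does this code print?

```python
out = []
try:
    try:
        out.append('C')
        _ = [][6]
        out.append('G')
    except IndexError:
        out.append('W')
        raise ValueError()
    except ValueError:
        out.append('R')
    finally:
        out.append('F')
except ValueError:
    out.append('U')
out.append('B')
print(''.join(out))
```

Execution trace: 'C' (inner try body) → 'W' (inner except IndexError) → 'F' (inner finally) → 'U' (outer except ValueError) → 'B' (after the try/except). Output: CWFUB

Answer: CWFUB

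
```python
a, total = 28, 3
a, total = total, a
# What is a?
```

Trace:
`a, total = 28, 3` → a = 28; total = 3
`a, total = total, a` → a = 3; total = 28
So a = 3

Answer: 3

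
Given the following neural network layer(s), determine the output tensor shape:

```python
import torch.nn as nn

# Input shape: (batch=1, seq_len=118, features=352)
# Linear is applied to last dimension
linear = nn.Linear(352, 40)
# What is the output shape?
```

Input: (1, 118, 352) -> Output: (1, 118, 40)

Answer: (1, 118, 40)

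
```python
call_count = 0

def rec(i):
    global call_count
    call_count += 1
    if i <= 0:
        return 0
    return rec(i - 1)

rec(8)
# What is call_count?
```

Linear recursion stepping by 1: 9 calls from i=8 down to ≤0.

Answer: 9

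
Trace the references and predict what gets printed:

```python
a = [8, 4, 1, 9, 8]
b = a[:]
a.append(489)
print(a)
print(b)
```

Key concept: slice [:] creates copy.
Step by step:
`a = [8, 4, 1, 9, 8]` → a = [8, 4, 1, 9, 8]
`b = a[:]` → b = [8, 4, 1, 9, 8]
`a.append(489)` → a = [8, 4, 1, 9, 8, 489]
`print(a)` → prints [8, 4, 1, 9, 8, 489]
`print(b)` → prints [8, 4, 1, 9, 8]

Answer:
[8, 4, 1, 9, 8, 489]
[8, 4, 1, 9, 8]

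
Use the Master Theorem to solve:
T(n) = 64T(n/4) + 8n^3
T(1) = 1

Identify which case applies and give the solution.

a=64, b=4, f(n)=8n^3. log_4(64) = 3. Since c=3 = 3, Case 2 applies: T(n) = Θ(n^log_b(a) · log n) = O(n^3 log n).

Answer: O(n^3 log n) - Case 2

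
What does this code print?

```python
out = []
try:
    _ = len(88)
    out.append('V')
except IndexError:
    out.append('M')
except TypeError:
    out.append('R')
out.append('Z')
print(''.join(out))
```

Execution trace: 'R' (except TypeError) → 'Z' (after the try/except). Output: RZ

Answer: RZ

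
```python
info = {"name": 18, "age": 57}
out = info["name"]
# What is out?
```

Trace:
`info = {"name": 18, "age": 57}` → info = {'name': 18, 'age': 57}
`out = info["name"]` → out = 18
So out = 18

Answer: 18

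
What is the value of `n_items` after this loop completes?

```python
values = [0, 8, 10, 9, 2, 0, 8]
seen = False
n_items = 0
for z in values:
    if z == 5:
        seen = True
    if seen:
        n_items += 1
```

Count elements after first 5 in [0, 8, 10, 9, 2, 0, 8]
`n_items` takes the values: 0

Answer: 0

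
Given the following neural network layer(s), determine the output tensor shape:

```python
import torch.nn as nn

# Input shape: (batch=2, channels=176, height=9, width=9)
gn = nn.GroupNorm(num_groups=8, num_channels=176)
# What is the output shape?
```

Input: (2, 176, 9, 9) -> Output: (2, 176, 9, 9)

Answer: (2, 176, 9, 9)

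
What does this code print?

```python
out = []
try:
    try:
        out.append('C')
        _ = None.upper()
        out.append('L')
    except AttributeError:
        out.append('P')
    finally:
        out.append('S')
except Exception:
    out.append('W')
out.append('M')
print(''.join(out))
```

Execution trace: 'C' (inner try body) → 'P' (inner except AttributeError) → 'S' (inner finally) → 'M' (after the try/except). Output: CPSM

Answer: CPSM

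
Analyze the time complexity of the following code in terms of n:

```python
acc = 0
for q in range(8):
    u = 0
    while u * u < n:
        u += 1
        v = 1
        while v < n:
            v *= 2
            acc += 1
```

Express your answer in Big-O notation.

Each loop level contributes: 1 × √n × log n. Multiplying the contributions gives O(√n log n).

Answer: O(√n log n)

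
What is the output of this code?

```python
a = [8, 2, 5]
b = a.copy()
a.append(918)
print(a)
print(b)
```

Key concept: list.copy() creates independent copy.
Step by step:
`a = [8, 2, 5]` → a = [8, 2, 5]
`b = a.copy()` → b = [8, 2, 5]
`a.append(918)` → a = [8, 2, 5, 918]
`print(a)` → prints [8, 2, 5, 918]
`print(b)` → prints [8, 2, 5]

Answer:
[8, 2, 5, 918]
[8, 2, 5]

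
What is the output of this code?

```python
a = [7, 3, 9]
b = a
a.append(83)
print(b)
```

Key concept: basic list aliasing.
Step by step:
`a = [7, 3, 9]` → a = [7, 3, 9]
`b = a` → b = [7, 3, 9] (same object as a)
`a.append(83)` → a = [7, 3, 9, 83] (same object as b); b = [7, 3, 9, 83] (same object as a)
`print(b)` → prints [7, 3, 9, 83]

Answer: [7, 3, 9, 83]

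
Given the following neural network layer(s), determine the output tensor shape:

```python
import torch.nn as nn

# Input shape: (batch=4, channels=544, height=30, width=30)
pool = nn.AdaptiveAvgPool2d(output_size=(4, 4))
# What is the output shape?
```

Input: (4, 544, 30, 30) -> Output: (4, 544, 4, 4)

Answer: (4, 544, 4, 4)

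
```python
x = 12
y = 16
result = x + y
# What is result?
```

Trace:
`x = 12` → x = 12
`y = 16` → y = 16
`result = x + y` → result = 28
So result = 28

Answer: 28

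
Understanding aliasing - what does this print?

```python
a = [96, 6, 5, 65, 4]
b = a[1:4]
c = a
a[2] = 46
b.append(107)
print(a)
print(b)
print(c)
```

Key concept: slice vs alias.
Step by step:
`a = [96, 6, 5, 65, 4]` → a = [96, 6, 5, 65, 4]
`b = a[1:4]` → b = [6, 5, 65]
`c = a` → c = [96, 6, 5, 65, 4] (same object as a)
`a[2] = 46` → a = [96, 6, 46, 65, 4] (same object as c); c = [96, 6, 46, 65, 4] (same object as a)
`b.append(107)` → b = [6, 5, 65, 107]
`print(a)` → prints [96, 6, 46, 65, 4]
`print(b)` → prints [6, 5, 65, 107]
`print(c)` → prints [96, 6, 46, 65, 4]

Answer:
[96, 6, 46, 65, 4]
[6, 5, 65, 107]
[96, 6, 46, 65, 4]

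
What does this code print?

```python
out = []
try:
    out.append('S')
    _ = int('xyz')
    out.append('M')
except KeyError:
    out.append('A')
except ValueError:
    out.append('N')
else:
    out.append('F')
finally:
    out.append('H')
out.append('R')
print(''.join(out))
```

Execution trace: 'S' (try body) → 'N' (except ValueError) → 'H' (finally) → 'R' (after the try/except). Output: SNHR

Answer: SNHR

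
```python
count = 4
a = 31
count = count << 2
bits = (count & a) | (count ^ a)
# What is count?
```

Trace:
`count = 4` → count = 4
`a = 31` → a = 31
`count = count << 2` → count = 16
`bits = (count & a) | (count ^ a)` → bits = 31
So count = 16

Answer: 16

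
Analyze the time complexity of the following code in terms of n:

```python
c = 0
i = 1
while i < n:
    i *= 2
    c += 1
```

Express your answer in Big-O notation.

Each loop level contributes: log n. Multiplying the contributions gives O(log n).

Answer: O(log n)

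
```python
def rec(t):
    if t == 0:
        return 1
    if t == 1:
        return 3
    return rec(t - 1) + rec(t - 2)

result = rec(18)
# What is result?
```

Build up from base cases: rec(0)=1, rec(1)=3, rec(2)=4, rec(3)=7, rec(4)=11, rec(5)=18, rec(6)=29, ..., rec(18)=9349

Answer: 9349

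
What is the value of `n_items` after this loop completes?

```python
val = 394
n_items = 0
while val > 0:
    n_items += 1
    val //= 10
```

Count digits by repeated division by 10
`n_items` takes the values: 0 → 1 → 2 → 3

Answer: 3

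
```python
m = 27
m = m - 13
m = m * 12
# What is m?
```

Trace:
`m = 27` → m = 27
`m = m - 13` → m = 14
`m = m * 12` → m = 168
So m = 168

Answer: 168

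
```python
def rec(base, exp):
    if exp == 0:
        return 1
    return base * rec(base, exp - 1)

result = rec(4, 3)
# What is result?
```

rec(4, 3) = 4 * 4 * 4 = 64

Answer: 64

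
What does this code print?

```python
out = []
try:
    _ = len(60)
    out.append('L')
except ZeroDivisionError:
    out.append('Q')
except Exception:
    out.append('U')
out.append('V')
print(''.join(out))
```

Execution trace: 'U' (except Exception) → 'V' (after the try/except). Output: UV

Answer: UV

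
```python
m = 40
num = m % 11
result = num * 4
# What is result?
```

Trace:
`m = 40` → m = 40
`num = m % 11` → num = 7
`result = num * 4` → result = 28
So result = 28

Answer: 28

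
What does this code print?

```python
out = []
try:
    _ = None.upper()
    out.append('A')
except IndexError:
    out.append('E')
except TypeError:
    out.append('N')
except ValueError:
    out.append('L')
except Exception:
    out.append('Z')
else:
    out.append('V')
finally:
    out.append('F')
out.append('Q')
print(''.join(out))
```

Execution trace: 'Z' (except Exception) → 'F' (finally) → 'Q' (after the try/except). Output: ZFQ

Answer: ZFQ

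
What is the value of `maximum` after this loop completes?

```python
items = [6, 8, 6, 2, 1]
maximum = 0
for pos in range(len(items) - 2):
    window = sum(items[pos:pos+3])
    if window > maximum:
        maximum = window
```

Max sum of 3-element window in [6, 8, 6, 2, 1]
`maximum` takes the values: 0 → 20

Answer: 20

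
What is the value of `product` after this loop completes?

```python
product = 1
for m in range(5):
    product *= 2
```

2^5 = 32
`product` takes the values: 1 → 2 → 4 → 8 → 16 → 32

Answer: 32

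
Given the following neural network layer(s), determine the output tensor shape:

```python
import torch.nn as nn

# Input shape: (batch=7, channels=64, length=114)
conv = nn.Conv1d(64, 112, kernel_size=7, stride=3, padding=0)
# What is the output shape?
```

Input: (7, 64, 114) -> Output: (7, 112, 36)

Answer: (7, 112, 36)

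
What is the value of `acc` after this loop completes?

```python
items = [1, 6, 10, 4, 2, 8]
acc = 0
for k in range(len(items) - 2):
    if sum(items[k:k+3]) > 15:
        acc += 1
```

Count windows with sum > 15
`acc` takes the values: 0 → 1 → 2 → 3

Answer: 3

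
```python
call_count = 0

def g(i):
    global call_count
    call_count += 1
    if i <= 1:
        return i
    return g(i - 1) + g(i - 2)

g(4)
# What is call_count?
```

Calls(i) = 1 + Calls(i-1) + Calls(i-2); Calls(0)=Calls(1)=1. For i=4 this gives 9.

Answer: 9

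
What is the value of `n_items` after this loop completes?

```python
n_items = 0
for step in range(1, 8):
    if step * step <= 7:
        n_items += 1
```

Count numbers where step² ≤ 7
`n_items` takes the values: 0 → 1 → 2

Answer: 2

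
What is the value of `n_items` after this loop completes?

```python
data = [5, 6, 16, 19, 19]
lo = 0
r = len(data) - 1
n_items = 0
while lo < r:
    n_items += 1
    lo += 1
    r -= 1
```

Iterations until pointers meet (list length 5)
`n_items` takes the values: 0 → 1 → 2

Answer: 2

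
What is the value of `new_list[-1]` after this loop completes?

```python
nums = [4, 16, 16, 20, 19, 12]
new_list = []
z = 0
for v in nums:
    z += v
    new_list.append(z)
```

Cumulative sum ends at 87
`new_list` takes the values: [] → [4] → [4, 20] → [4, 20, 36] → [4, 20, 36, 56] → [4, 20, 36, 56, 75] → [4, 20, 36, 56, 75, 87]
So `new_list[-1]` = 87

Answer: 87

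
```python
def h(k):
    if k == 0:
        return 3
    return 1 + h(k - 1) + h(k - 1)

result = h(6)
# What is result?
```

h(k) = 1 + 2·h(k-1), h(0)=3. Closed form: (3+1)·2^6 - 1 = 255.

Answer: 255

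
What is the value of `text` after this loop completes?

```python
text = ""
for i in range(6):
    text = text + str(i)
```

Concatenate digits 0 to 5
`text` takes the values: "" → "0" → "01" → "012" → "0123" → "01234" → "012345"

Answer: "012345"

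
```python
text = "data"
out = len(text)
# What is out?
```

Trace:
`text = "data"` → text = 'data'
`out = len(text)` → out = 4
So out = 4

Answer: 4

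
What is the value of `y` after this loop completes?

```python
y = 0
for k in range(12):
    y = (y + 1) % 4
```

Increment mod 4, 12 times = 0
`y` takes the values: 0 → 1 → 2 → 3 → 0 → 1 → 2 → 3 → 0 → 1 → 2 → 3 → 0

Answer: 0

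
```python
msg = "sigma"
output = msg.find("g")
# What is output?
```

Trace:
`msg = "sigma"` → msg = 'sigma'
`output = msg.find("g")` → output = 2
So output = 2

Answer: 2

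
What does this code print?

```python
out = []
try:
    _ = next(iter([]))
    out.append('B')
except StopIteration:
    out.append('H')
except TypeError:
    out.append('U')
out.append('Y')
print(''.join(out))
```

Execution trace: 'H' (except StopIteration) → 'Y' (after the try/except). Output: HY

Answer: HY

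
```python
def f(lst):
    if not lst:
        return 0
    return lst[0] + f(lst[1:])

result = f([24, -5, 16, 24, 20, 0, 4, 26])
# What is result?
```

24 + (-5) + 16 + 24 + 20 + 0 + 4 + 26 + 0 = 109

Answer: 109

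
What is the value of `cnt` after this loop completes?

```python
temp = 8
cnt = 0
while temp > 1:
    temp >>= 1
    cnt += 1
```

Count right shifts until 1
`cnt` takes the values: 0 → 1 → 2 → 3

Answer: 3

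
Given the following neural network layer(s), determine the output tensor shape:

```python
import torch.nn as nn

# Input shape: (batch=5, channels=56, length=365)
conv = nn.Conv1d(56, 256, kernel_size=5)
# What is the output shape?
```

Input: (5, 56, 365) -> Output: (5, 256, 361)

Answer: (5, 256, 361)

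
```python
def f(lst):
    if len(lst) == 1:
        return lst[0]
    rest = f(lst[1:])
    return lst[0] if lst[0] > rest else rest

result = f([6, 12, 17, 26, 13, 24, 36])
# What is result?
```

Recursive max over [6, 12, 17, 26, 13, 24, 36] = 36

Answer: 36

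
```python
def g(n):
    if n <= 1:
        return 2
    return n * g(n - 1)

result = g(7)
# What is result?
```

g(7) = 7 * 6 * 5 * 4 * 3 * 2 * 2 = 10080

Answer: 10080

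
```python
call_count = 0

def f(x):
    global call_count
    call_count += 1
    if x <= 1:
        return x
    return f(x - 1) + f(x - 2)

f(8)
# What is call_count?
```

Calls(x) = 1 + Calls(x-1) + Calls(x-2); Calls(0)=Calls(1)=1. For x=8 this gives 67.

Answer: 67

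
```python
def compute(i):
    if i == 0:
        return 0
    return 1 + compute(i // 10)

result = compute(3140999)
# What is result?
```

Count of digits of 3140999: 7

Answer: 7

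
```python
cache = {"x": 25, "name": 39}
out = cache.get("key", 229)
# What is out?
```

Trace:
`cache = {"x": 25, "name": 39}` → cache = {'x': 25, 'name': 39}
`out = cache.get("key", 229)` → out = 229
So out = 229

Answer: 229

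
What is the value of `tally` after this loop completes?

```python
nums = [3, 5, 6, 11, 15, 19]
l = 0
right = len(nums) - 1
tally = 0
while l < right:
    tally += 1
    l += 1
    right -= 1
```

Iterations until pointers meet (list length 6)
`tally` takes the values: 0 → 1 → 2 → 3

Answer: 3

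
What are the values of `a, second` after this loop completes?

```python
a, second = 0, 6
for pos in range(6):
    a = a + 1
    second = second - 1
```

a goes 0→6, second goes 6→0
`a, second` takes the values: (0, 6) → (1, 6) → (1, 5) → (2, 5) → (2, 4) → (3, 4) → (3, 3) → (4, 3) → (4, 2) → (5, 2) → (5, 1) → (6, 1) → (6, 0)

Answer: 6, 0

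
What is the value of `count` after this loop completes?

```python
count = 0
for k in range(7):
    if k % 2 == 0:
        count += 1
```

Count numbers divisible by 2 in range(7)
`count` takes the values: 0 → 1 → 2 → 3 → 4

Answer: 4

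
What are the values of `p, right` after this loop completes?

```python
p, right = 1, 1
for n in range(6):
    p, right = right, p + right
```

Fibonacci: after 6 iterations
`p, right` takes the values: (1, 1) → (1, 2) → (2, 3) → (3, 5) → (5, 8) → (8, 13) → (13, 21)

Answer: 13, 21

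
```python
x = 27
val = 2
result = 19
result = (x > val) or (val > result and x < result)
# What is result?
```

Trace:
`x = 27` → x = 27
`val = 2` → val = 2
`result = 19` → result = 19
`result = (x > val) or (val > result and x < result)` → result = True
So result = True

Answer: True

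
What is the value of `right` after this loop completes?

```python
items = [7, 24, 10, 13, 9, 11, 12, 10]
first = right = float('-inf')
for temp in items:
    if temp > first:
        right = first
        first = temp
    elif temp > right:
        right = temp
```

Second largest (with repeats) in [7, 24, 10, 13, 9, 11, 12, 10]
`right` takes the values: -inf → 7 → 10 → 13

Answer: 13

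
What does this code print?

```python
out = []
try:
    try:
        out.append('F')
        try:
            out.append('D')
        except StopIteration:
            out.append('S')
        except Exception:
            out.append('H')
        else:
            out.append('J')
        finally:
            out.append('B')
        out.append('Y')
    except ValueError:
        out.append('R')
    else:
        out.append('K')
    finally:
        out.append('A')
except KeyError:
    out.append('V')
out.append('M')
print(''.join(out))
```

Execution trace: 'F' (try body) → 'D' (inner try body, no exception) → 'J' (inner else) → 'B' (inner finally) → 'Y' (try body, no exception) → 'K' (else) → 'A' (finally) → 'M' (after the try/except). Output: FDJBYKAM

Answer: FDJBYKAM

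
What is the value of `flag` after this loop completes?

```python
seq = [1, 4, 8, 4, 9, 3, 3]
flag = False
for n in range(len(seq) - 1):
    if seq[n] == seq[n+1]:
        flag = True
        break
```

Check consecutive duplicates in [1, 4, 8, 4, 9, 3, 3]
`flag` takes the values: False → True

Answer: True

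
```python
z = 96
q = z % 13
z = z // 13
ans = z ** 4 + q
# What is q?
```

Trace:
`z = 96` → z = 96
`q = z % 13` → q = 5
`z = z // 13` → z = 7
`ans = z ** 4 + q` → ans = 2406
So q = 5

Answer: 5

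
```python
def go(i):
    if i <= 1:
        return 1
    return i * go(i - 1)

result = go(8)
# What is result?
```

go(8) = 8 * 7 * 6 * 5 * 4 * 3 * 2 * 1 = 40320

Answer: 40320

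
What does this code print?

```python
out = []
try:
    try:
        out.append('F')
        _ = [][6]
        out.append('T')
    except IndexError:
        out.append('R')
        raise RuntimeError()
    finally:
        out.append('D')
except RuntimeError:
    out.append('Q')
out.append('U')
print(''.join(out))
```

Execution trace: 'F' (inner try body) → 'R' (inner except IndexError) → 'D' (inner finally) → 'Q' (outer except RuntimeError) → 'U' (after the try/except). Output: FRDQU

Answer: FRDQU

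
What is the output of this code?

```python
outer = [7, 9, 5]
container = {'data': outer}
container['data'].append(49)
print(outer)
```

Key concept: dict holds reference to list.
Step by step:
`outer = [7, 9, 5]` → outer = [7, 9, 5]
`container = {'data': outer}` → container = {'data': [7, 9, 5]}
`container['data'].append(49)` → outer = [7, 9, 5, 49]; container = {'data': [7, 9, 5, 49]}
`print(outer)` → prints [7, 9, 5, 49]

Answer: [7, 9, 5, 49]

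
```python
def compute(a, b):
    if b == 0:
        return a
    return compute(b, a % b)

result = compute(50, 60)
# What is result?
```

compute(50, 60) -> compute(60, 50) -> compute(50, 10) -> compute(10, 0) -> 10

Answer: 10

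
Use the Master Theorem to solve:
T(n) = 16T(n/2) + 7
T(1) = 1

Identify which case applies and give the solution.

a=16, b=2, f(n)=7. log_2(16) = 4. Since c=0 < 4, Case 1 applies: T(n) = Θ(n^log_b(a)) = O(n^4).

Answer: O(n^4) - Case 1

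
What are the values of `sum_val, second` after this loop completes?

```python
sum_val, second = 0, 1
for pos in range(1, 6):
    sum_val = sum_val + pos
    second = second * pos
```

Sum and factorial of 1 to 5
`sum_val, second` takes the values: (0, 1) → (1, 1) → (3, 1) → (3, 2) → (6, 2) → (6, 6) → (10, 6) → (10, 24) → (15, 24) → (15, 120)

Answer: 15, 120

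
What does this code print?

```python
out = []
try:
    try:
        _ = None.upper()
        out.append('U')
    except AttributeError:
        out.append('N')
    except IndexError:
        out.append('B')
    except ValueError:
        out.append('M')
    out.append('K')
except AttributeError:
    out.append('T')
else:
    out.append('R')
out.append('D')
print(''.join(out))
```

Execution trace: 'N' (inner except AttributeError) → 'K' (try body, no exception) → 'R' (else) → 'D' (after the try/except). Output: NKRD

Answer: NKRD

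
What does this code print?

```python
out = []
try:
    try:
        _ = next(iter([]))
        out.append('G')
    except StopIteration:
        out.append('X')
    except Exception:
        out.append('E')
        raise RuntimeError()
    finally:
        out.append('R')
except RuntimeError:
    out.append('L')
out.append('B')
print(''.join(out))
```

Execution trace: 'X' (inner except StopIteration) → 'R' (inner finally) → 'B' (after the try/except). Output: XRB

Answer: XRB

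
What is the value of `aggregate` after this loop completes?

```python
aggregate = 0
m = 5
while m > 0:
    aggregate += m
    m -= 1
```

Sum 5 down to 1
`aggregate` takes the values: 0 → 5 → 9 → 12 → 14 → 15

Answer: 15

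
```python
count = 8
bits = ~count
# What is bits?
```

Trace:
`count = 8` → count = 8
`bits = ~count` → bits = -9
So bits = -9

Answer: -9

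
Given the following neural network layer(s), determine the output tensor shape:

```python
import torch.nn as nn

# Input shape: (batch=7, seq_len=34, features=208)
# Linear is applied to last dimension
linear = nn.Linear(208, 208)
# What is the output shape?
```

Input: (7, 34, 208) -> Output: (7, 34, 208)

Answer: (7, 34, 208)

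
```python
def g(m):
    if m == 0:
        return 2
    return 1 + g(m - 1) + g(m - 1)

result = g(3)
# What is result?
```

g(m) = 1 + 2·g(m-1), g(0)=2. Closed form: (2+1)·2^3 - 1 = 23.

Answer: 23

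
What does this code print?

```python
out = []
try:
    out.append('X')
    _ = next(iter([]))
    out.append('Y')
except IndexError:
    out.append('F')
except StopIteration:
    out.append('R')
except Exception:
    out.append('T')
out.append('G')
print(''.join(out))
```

Execution trace: 'X' (try body) → 'R' (except StopIteration) → 'G' (after the try/except). Output: XRG

Answer: XRG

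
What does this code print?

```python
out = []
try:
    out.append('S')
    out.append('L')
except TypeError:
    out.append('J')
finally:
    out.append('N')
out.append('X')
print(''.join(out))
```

Execution trace: 'S' (try body) → 'L' (try body, no exception) → 'N' (finally) → 'X' (after the try/except). Output: SLNX

Answer: SLNX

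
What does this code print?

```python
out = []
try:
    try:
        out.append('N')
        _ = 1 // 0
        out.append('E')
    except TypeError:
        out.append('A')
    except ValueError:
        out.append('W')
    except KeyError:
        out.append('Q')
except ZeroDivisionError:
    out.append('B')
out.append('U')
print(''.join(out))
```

Execution trace: 'N' (try body) → 'B' (outer except ZeroDivisionError) → 'U' (after the try/except). Output: NBU

Answer: NBU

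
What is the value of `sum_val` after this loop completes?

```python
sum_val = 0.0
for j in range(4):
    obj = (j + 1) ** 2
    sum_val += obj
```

Sum of squared losses 1² + 2² + ... + 4²
`sum_val` takes the values: 0.0 → 1.0 → 5.0 → 14.0 → 30.0

Answer: 30.0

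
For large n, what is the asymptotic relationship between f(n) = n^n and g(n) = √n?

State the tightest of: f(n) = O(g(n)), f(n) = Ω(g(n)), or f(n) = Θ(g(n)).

n^n vs √n: f(n) = Ω(g(n)) but not O(g(n)) — n^n grows strictly faster than √n.

Answer: f(n) = Ω(g(n)) but not O(g(n)) — n^n grows strictly faster than √n.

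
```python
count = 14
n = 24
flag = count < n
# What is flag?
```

Trace:
`count = 14` → count = 14
`n = 24` → n = 24
`flag = count < n` → flag = True
So flag = True

Answer: True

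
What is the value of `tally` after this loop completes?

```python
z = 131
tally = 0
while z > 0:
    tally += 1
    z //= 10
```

Count digits by repeated division by 10
`tally` takes the values: 0 → 1 → 2 → 3

Answer: 3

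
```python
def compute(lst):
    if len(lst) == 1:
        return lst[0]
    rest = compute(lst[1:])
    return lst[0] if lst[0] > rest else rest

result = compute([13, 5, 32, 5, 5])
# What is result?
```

Recursive max over [13, 5, 32, 5, 5] = 32

Answer: 32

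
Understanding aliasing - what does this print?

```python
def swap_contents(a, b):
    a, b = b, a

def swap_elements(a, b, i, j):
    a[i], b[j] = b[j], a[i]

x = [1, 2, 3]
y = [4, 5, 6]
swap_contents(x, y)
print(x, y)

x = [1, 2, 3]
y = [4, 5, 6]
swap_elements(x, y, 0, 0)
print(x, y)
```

Key concept: parameter rebinding vs mutation.
Step by step:
`x = [1, 2, 3]` → x = [1, 2, 3]
`y = [4, 5, 6]` → y = [4, 5, 6]
`swap_contents(x, y)` → no visible change to tracked variables
`print(x, y)` → prints [1, 2, 3] [4, 5, 6]
`x = [1, 2, 3]` → x = [1, 2, 3]
`y = [4, 5, 6]` → y = [4, 5, 6]
`swap_elements(x, y, 0, 0)` → x = [4, 2, 3]; y = [1, 5, 6]
`print(x, y)` → prints [4, 2, 3] [1, 5, 6]

Answer:
[1, 2, 3] [4, 5, 6]
[4, 2, 3] [1, 5, 6]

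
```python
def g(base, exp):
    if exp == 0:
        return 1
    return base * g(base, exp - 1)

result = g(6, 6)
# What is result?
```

g(6, 6) = 6 * 6 * 6 * 6 * 6 * 6 = 46656

Answer: 46656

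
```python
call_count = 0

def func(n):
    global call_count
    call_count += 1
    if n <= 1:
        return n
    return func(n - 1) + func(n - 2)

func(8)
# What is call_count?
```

Calls(n) = 1 + Calls(n-1) + Calls(n-2); Calls(0)=Calls(1)=1. For n=8 this gives 67.

Answer: 67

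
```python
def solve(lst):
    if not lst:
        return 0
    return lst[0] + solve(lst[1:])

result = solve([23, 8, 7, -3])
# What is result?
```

23 + 8 + 7 + (-3) + 0 = 35

Answer: 35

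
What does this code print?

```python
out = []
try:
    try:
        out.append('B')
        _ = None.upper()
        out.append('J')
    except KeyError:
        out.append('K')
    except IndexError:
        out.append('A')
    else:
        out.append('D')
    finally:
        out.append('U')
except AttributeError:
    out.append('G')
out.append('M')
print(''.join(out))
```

Execution trace: 'B' (try body) → 'U' (finally) → 'G' (outer except AttributeError) → 'M' (after the try/except). Output: BUGM

Answer: BUGM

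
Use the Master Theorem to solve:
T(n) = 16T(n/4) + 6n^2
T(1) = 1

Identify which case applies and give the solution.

a=16, b=4, f(n)=6n^2. log_4(16) = 2. Since c=2 = 2, Case 2 applies: T(n) = Θ(n^log_b(a) · log n) = O(n^2 log n).

Answer: O(n^2 log n) - Case 2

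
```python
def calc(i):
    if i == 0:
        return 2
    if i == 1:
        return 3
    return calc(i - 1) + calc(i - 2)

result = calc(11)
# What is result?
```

Build up from base cases: calc(0)=2, calc(1)=3, calc(2)=5, calc(3)=8, calc(4)=13, calc(5)=21, calc(6)=34, ..., calc(11)=377

Answer: 377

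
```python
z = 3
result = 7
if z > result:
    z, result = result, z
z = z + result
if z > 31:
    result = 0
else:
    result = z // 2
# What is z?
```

Trace:
`z = 3` → z = 3
`result = 7` → result = 7
`if z > result: ...` → z > result is False → no variable changes
`z = z + result` → z = 10
`if z > 31: ...` → z > 31 is False, take else branch → result = 5
So z = 10

Answer: 10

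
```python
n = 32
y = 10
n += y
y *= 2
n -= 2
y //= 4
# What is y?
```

Trace:
`n = 32` → n = 32
`y = 10` → y = 10
`n += y` → n = 42
`y *= 2` → y = 20
`n -= 2` → n = 40
`y //= 4` → y = 5
So y = 5

Answer: 5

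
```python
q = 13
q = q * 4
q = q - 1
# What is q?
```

Trace:
`q = 13` → q = 13
`q = q * 4` → q = 52
`q = q - 1` → q = 51
So q = 51

Answer: 51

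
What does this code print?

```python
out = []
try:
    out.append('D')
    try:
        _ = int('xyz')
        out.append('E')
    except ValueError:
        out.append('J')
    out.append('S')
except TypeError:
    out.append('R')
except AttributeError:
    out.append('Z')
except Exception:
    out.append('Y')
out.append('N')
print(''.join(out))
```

Execution trace: 'D' (try body) → 'J' (inner except ValueError) → 'S' (try body, no exception) → 'N' (after the try/except). Output: DJSN

Answer: DJSN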